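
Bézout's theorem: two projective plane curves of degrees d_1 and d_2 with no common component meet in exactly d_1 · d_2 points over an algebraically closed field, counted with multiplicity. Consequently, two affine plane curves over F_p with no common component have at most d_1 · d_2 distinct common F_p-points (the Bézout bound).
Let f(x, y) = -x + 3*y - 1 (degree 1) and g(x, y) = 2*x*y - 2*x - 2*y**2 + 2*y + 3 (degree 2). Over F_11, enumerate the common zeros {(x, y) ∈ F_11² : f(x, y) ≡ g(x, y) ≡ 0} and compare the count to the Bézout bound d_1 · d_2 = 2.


Common zeros: {(4, 9)}; count = 1; Bézout bound = 2.

deg(f) = 1, deg(g) = 2, so Bézout bound = 2.
Scan x ∈ F_11. For each x, list the y ∈ F_11 with f(x, y) ≡ 0 and those with g(x, y) ≡ 0 (mod 11); the common zeros in that column are the intersection.
  x = 0: f ≡ 0 at y ∈ {4}; g ≡ 0 at y ∈ ∅; common: ∅.
  x = 1: f ≡ 0 at y ∈ {8}; g ≡ 0 at y ∈ ∅; common: ∅.
  x = 2: f ≡ 0 at y ∈ {1}; g ≡ 0 at y ∈ ∅; common: ∅.
  x = 3: f ≡ 0 at y ∈ {5}; g ≡ 0 at y ∈ ∅; common: ∅.
  x = 4: f ≡ 0 at y ∈ {9}; g ≡ 0 at y ∈ {7, 9}; common: {9}.
  x = 5: f ≡ 0 at y ∈ {2}; g ≡ 0 at y ∈ {3}; common: ∅.
  x = 6: f ≡ 0 at y ∈ {6}; g ≡ 0 at y ∈ {2, 5}; common: ∅.
  x = 7: f ≡ 0 at y ∈ {10}; g ≡ 0 at y ∈ {0, 8}; common: ∅.
  x = 8: f ≡ 0 at y ∈ {3}; g ≡ 0 at y ∈ {10}; common: ∅.
  x = 9: f ≡ 0 at y ∈ {7}; g ≡ 0 at y ∈ {4, 6}; common: ∅.
  x = 10: f ≡ 0 at y ∈ {0}; g ≡ 0 at y ∈ ∅; common: ∅.
Collecting: common zeros = {(4, 9)}, so the count is 1.
Comparison with the Bézout bound: 1 ≤ 2 = deg(f)·deg(g), as expected for curves with no common component (the affine F_11-count falls short of the bound because intersections may lie at infinity, over extension fields, or carry multiplicity).


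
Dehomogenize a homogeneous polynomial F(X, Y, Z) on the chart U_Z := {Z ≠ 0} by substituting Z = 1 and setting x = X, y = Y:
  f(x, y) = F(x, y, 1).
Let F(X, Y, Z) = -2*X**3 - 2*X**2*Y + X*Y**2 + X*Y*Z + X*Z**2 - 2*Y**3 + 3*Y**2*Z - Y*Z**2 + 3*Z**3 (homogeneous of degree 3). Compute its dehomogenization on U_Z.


f(x, y) = -2*x**3 - 2*x**2*y + x*y**2 + x*y + x - 2*y**3 + 3*y**2 - y + 3

On U_Z we set Z = 1. Each monomial c·X^i·Y^j·Z^k in F becomes c·x^i·y^j·1^k = c·x^i·y^j.
Substituting Z = 1: F(X, Y, 1) = -2*x**3 - 2*x**2*y + x*y**2 + x*y + x - 2*y**3 + 3*y**2 - y + 3.
Note: deg(f) ≤ deg(F) = 3; strict inequality happens when F is divisible by Z (lost terms).


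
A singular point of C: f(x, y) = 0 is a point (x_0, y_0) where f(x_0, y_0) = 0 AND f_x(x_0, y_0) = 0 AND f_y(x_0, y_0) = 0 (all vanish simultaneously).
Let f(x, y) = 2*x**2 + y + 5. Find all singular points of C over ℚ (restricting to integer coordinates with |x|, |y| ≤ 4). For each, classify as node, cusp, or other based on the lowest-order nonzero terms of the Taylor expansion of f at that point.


No singular points in the scanned grid; C is smooth there.

Compute partial derivatives:
  f_x = 4*x.
  f_y = 1.
f_y = 1 is a nonzero constant, so f_y never vanishes: no point (x, y) can satisfy f = f_x = f_y = 0. In particular no (x, y) ∈ {−4, ..., 4}² is singular; the curve is smooth.


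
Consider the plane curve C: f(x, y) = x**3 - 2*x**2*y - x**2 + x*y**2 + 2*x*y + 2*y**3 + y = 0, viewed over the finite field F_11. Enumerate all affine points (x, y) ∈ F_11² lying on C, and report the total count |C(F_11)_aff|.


Affine F_11-points: {(0, 0), (0, 4), (0, 7), (1, 0), (1, 2), (1, 3), (2, 2), (3, 3), (4, 8), (7, 1)}; count = 10.

For each of the 121 pairs (x, y) ∈ F_11², evaluate f(x, y) mod 11. Record the zeros.
  x = 0: [0↦0, 1↦3, 2↦7, 3↦2, 4↦0, 5↦2, 6↦9, 7↦0, 8↦9, 9↦4, 10↦8]  zeros at y ∈ {0, 4, 7}
  x = 1: [0↦0, 1↦4, 2↦0, 3↦0, 4↦5, 5↦5, 6↦1, 7↦5, 8↦7, 9↦8, 10↦9]  zeros at y ∈ {0, 2, 3}
  x = 2: [0↦4, 1↦5, 2↦0, 3↦1, 4↦9, 5↦3, 6↦6, 7↦8, 8↦10, 9↦2, 10↦7]  zeros at y ∈ {2}
  x = 3: [0↦7, 1↦1, 2↦2, 3↦0, 4↦7, 5↦2, 6↦8, 7↦4, 8↦2, 9↦3, 10↦8]  zeros at y ∈ {3}
  x = 4: [0↦4, 1↦9, 2↦1, 3↦3, 4↦5, 5↦8, 6↦2, 7↦10, 8↦0, 9↦6, 10↦7]  zeros at y ∈ {8}
  x = 5: [0↦1, 1↦2, 2↦3, 3↦5, 4↦9, 5↦5, 6↦5, 7↦10, 8↦10, 9↦6, 10↦10]  zeros at y ∈ ∅
  x = 6: [0↦4, 1↦8, 2↦3, 3↦1, 4↦3, 5↦10, 6↦1, 7↦10, 8↦5, 9↦9, 10↦1]  zeros at y ∈ ∅
  x = 7: [0↦8, 1↦0, 2↦7, 3↦8, 4↦4, 5↦7, 6↦7, 7↦5, 8↦2, 9↦10, 10↦8]  zeros at y ∈ {1}
  x = 8: [0↦8, 1↦6, 2↦10, 3↦10, 4↦7, 5↦2, 6↦7, 7↦1, 8↦7, 9↦4, 10↦4]  zeros at y ∈ ∅
  x = 9: [0↦10, 1↦10, 2↦7, 3↦2, 4↦7, 5↦1, 6↦7, 7↦4, 8↦4, 9↦8, 10↦6]  zeros at y ∈ ∅
  x = 10: [0↦9, 1↦7, 2↦4, 3↦1, 4↦10, 5↦10, 6↦2, 7↦9, 8↦10, 9↦6, 10↦9]  zeros at y ∈ ∅
Collecting zeros: affine points = {(0, 0), (0, 4), (0, 7), (1, 0), (1, 2), (1, 3), (2, 2), (3, 3), (4, 8), (7, 1)}.
Total count |C(F_11)_aff| = 10.


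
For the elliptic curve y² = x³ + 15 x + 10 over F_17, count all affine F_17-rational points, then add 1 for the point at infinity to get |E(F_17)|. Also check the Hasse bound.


Affine points = {(1, 3), (1, 14), (4, 7), (4, 10), (7, 4), (7, 13), (8, 8), (8, 9), (10, 2), (10, 15)}; affine count = 10; |E(F_17)| = 11.

Discriminant check: Δ ∝ 4a³ + 27b² = 4·15³ + 27·10² = 4·3375 + 27·100 ≡ 16 (mod 17). Nonzero ⇒ E is nonsingular.
For each x ∈ F_17, compute rhs = x³ + 15·x + 10 mod 17, then count y ∈ F_17 with y² ≡ rhs.
  x = 0: rhs = 10, matching y values: none (0 points).
  x = 1: rhs = 9, matching y values: 3, 14 (2 points).
  x = 2: rhs = 14, matching y values: none (0 points).
  x = 3: rhs = 14, matching y values: none (0 points).
  x = 4: rhs = 15, matching y values: 7, 10 (2 points).
  x = 5: rhs = 6, matching y values: none (0 points).
  x = 6: rhs = 10, matching y values: none (0 points).
  x = 7: rhs = 16, matching y values: 4, 13 (2 points).
  x = 8: rhs = 13, matching y values: 8, 9 (2 points).
  x = 9: rhs = 7, matching y values: none (0 points).
  x = 10: rhs = 4, matching y values: 2, 15 (2 points).
  x = 11: rhs = 10, matching y values: none (0 points).
  x = 12: rhs = 14, matching y values: none (0 points).
  x = 13: rhs = 5, matching y values: none (0 points).
  x = 14: rhs = 6, matching y values: none (0 points).
  x = 15: rhs = 6, matching y values: none (0 points).
  x = 16: rhs = 11, matching y values: none (0 points).
Total affine count: 10.
Full point count |E(F_17)| = 10 + 1 = 11.
Hasse bound: |11 − (17+1)| = |-7| = 7 ≤ 2√17 ≈ 8.2462 ✓.


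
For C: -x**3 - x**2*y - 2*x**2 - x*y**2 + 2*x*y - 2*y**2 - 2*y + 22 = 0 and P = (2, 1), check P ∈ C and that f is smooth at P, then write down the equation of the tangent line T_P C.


Tangent line at P: -23*x - 10*y + 56 = 0.

Step 1: f(2, 1) = 0, so P lies on C.
Step 2: partial derivatives
  f_x(x, y) = -3*x**2 - 2*x*y - 4*x - y**2 + 2*y, f_y(x, y) = -x**2 - 2*x*y + 2*x - 4*y - 2.
  f_x(P) = -23, f_y(P) = -10 (gradient nonzero, so P is smooth).
Step 3: tangent line at P: -23·(x − 2) + -10·(y − 1) = 0.
Expanding: -23*x - 10*y + 56 = 0.


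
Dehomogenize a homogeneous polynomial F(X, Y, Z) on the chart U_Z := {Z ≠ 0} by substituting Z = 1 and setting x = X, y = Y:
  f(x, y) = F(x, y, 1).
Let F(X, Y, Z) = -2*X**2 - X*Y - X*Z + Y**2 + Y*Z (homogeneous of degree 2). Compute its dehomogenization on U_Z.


f(x, y) = -2*x**2 - x*y - x + y**2 + y

On U_Z we set Z = 1. Each monomial c·X^i·Y^j·Z^k in F becomes c·x^i·y^j·1^k = c·x^i·y^j.
Substituting Z = 1: F(X, Y, 1) = -2*x**2 - x*y - x + y**2 + y.
Note: deg(f) ≤ deg(F) = 2; strict inequality happens when F is divisible by Z (lost terms).


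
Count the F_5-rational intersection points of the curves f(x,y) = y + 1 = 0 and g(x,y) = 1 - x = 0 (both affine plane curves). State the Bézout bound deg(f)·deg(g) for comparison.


Common zeros: {(1, 4)}; count = 1; Bézout bound = 1.

deg(f) = 1, deg(g) = 1, so Bézout bound = 1.
Scan x ∈ F_5. For each x, list the y ∈ F_5 with f(x, y) ≡ 0 and those with g(x, y) ≡ 0 (mod 5); the common zeros in that column are the intersection.
  x = 0: f ≡ 0 at y ∈ {4}; g ≡ 0 at y ∈ ∅; common: ∅.
  x = 1: f ≡ 0 at y ∈ {4}; g ≡ 0 at y ∈ {0, 1, 2, 3, 4}; common: {4}.
  x = 2: f ≡ 0 at y ∈ {4}; g ≡ 0 at y ∈ ∅; common: ∅.
  x = 3: f ≡ 0 at y ∈ {4}; g ≡ 0 at y ∈ ∅; common: ∅.
  x = 4: f ≡ 0 at y ∈ {4}; g ≡ 0 at y ∈ ∅; common: ∅.
Collecting: common zeros = {(1, 4)}, so the count is 1.
Comparison with the Bézout bound: 1 ≤ 1 = deg(f)·deg(g), as expected for curves with no common component (the bound is attained).


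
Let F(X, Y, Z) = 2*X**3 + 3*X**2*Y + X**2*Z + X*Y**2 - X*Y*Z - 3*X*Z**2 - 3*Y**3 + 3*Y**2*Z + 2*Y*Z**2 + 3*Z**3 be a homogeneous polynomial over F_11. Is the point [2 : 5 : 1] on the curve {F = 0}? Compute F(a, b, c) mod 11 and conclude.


F(2,5,1) ≡ 3 (mod 11); P is NOT on the curve.

Evaluate F(2, 5, 1) term-by-term (mod 11).
  2*X**3 ↦ 2·8·1·1 = 16
  3*X**2*Y ↦ 3·4·5·1 = 60
  X**2*Z ↦ 1·4·1·1 = 4
  X*Y**2 ↦ 1·2·25·1 = 50
  -X*Y*Z ↦ -1·2·5·1 = -10
  -3*X*Z**2 ↦ -3·2·1·1 = -6
  -3*Y**3 ↦ -3·1·125·1 = -375
  3*Y**2*Z ↦ 3·1·25·1 = 75
  2*Y*Z**2 ↦ 2·1·5·1 = 10
  3*Z**3 ↦ 3·1·1·1 = 3
Sum: F(2, 5, 1) = (16) + (60) + (4) + (50) + (-10) + (-6) + (-375) + (75) + (10) + (3) = -173.
Reducing mod 11: -173 ≡ 3 (mod 11).
Since F(a, b, c) ≡ 3 ≠ 0 (mod 11), P does NOT lie on the curve.


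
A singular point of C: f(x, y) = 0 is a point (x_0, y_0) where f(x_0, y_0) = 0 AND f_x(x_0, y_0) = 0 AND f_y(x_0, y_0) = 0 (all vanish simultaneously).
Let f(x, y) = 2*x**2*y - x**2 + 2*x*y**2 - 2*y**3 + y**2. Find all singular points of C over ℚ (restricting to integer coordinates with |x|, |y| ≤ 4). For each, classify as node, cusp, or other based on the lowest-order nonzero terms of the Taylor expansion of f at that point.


Singular points: {(0, 0)}; classification: node.

Compute partial derivatives:
  f_x = 4*x*y - 2*x + 2*y**2.
  f_y = 2*x**2 + 4*x*y - 6*y**2 + 2*y.
Scan x_0 ∈ {−4, ..., 4}. For each x_0, f_y(x_0, y) is a polynomial in y; find its integer roots y ∈ {−4, ..., 4}, then test f_x and f at those candidates.
  x = -4: f_y(-4, y) = -6*y**2 - 14*y + 32; no integer root y with |y| ≤ 4.
  x = -3: f_y(-3, y) = -6*y**2 - 10*y + 18; no integer root y with |y| ≤ 4.
  x = -2: f_y(-2, y) = -6*y**2 - 6*y + 8; no integer root y with |y| ≤ 4.
  x = -1: f_y(-1, y) = -6*y**2 - 2*y + 2; no integer root y with |y| ≤ 4.
  x = 0: f_y(0, y) = -6*y**2 + 2*y; vanishes at y ∈ {0}. (0, 0): f_x = 0, f = 0 — SINGULAR.
  x = 1: f_y(1, y) = -6*y**2 + 6*y + 2; no integer root y with |y| ≤ 4.
  x = 2: f_y(2, y) = -6*y**2 + 10*y + 8; no integer root y with |y| ≤ 4.
  x = 3: f_y(3, y) = -6*y**2 + 14*y + 18; no integer root y with |y| ≤ 4.
  x = 4: f_y(4, y) = -6*y**2 + 18*y + 32; no integer root y with |y| ≤ 4.
Only singular point on the grid: (0, 0).
Classify: substitute x = 0 + u, y = 0 + v and expand: f = 2*u**2*v - u**2 + 2*u*v**2 - 2*v**3 + v**2.
No constant or linear terms (consistent with a singular point). Quadratic part: -u**2 + v**2. Cubic part: 2*u**2*v + 2*u*v**2 - 2*v**3.
The quadratic part v**2 - u**2 = (v − u)(v + u) splits into two distinct linear factors, so there are two distinct tangent lines y − 0 = ±(x − 0) — this is a node (ordinary double point).
Classification: node.


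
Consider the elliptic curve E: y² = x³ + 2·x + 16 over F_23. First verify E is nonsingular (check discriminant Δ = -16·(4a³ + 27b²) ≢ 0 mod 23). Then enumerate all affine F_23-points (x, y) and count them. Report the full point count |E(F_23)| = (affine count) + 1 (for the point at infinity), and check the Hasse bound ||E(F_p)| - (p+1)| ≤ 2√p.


Affine points = {(0, 4), (0, 19), (3, 7), (3, 16), (5, 6), (5, 17), (9, 2), (9, 21), (10, 1), (10, 22), (11, 9), (11, 14), (13, 10), (13, 13), (16, 2), (16, 21), (17, 8), (17, 15), (19, 6), (19, 17), (20, 11), (20, 12), (21, 2), (21, 21), (22, 6), (22, 17)}; affine count = 26; |E(F_23)| = 27.

Discriminant check: Δ ∝ 4a³ + 27b² = 4·2³ + 27·16² = 4·8 + 27·256 ≡ 21 (mod 23). Nonzero ⇒ E is nonsingular.
For each x ∈ F_23, compute rhs = x³ + 2·x + 16 mod 23, then count y ∈ F_23 with y² ≡ rhs.
  x = 0: rhs = 16, matching y values: 4, 19 (2 points).
  x = 1: rhs = 19, matching y values: none (0 points).
  x = 2: rhs = 5, matching y values: none (0 points).
  x = 3: rhs = 3, matching y values: 7, 16 (2 points).
  x = 4: rhs = 19, matching y values: none (0 points).
  x = 5: rhs = 13, matching y values: 6, 17 (2 points).
  x = 6: rhs = 14, matching y values: none (0 points).
  x = 7: rhs = 5, matching y values: none (0 points).
  x = 8: rhs = 15, matching y values: none (0 points).
  x = 9: rhs = 4, matching y values: 2, 21 (2 points).
  x = 10: rhs = 1, matching y values: 1, 22 (2 points).
  x = 11: rhs = 12, matching y values: 9, 14 (2 points).
  x = 12: rhs = 20, matching y values: none (0 points).
  x = 13: rhs = 8, matching y values: 10, 13 (2 points).
  x = 14: rhs = 5, matching y values: none (0 points).
  x = 15: rhs = 17, matching y values: none (0 points).
  x = 16: rhs = 4, matching y values: 2, 21 (2 points).
  x = 17: rhs = 18, matching y values: 8, 15 (2 points).
  x = 18: rhs = 19, matching y values: none (0 points).
  x = 19: rhs = 13, matching y values: 6, 17 (2 points).
  x = 20: rhs = 6, matching y values: 11, 12 (2 points).
  x = 21: rhs = 4, matching y values: 2, 21 (2 points).
  x = 22: rhs = 13, matching y values: 6, 17 (2 points).
Total affine count: 26.
Full point count |E(F_23)| = 26 + 1 = 27.
Hasse bound: |27 − (23+1)| = |3| = 3 ≤ 2√23 ≈ 9.5917 ✓.


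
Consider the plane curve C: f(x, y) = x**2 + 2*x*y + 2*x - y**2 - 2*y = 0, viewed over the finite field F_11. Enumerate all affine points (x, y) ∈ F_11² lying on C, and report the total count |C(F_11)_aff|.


Affine F_11-points: {(0, 0), (0, 9), (1, 5), (1, 6), (2, 4), (2, 9), (4, 3), (7, 6), (9, 0), (9, 5), (10, 3), (10, 4)}; count = 12.

For each of the 121 pairs (x, y) ∈ F_11², evaluate f(x, y) mod 11. Record the zeros.
  x = 0: [0↦0, 1↦8, 2↦3, 3↦7, 4↦9, 5↦9, 6↦7, 7↦3, 8↦8, 9↦0, 10↦1]  zeros at y ∈ {0, 9}
  x = 1: [0↦3, 1↦2, 2↦10, 3↦5, 4↦9, 5↦0, 6↦0, 7↦9, 8↦5, 9↦10, 10↦2]  zeros at y ∈ {5, 6}
  x = 2: [0↦8, 1↦9, 2↦8, 3↦5, 4↦0, 5↦4, 6↦6, 7↦6, 8↦4, 9↦0, 10↦5]  zeros at y ∈ {4, 9}
  x = 3: [0↦4, 1↦7, 2↦8, 3↦7, 4↦4, 5↦10, 6↦3, 7↦5, 8↦5, 9↦3, 10↦10]  zeros at y ∈ ∅
  x = 4: [0↦2, 1↦7, 2↦10, 3↦0, 4↦10, 5↦7, 6↦2, 7↦6, 8↦8, 9↦8, 10↦6]  zeros at y ∈ {3}
  x = 5: [0↦2, 1↦9, 2↦3, 3↦6, 4↦7, 5↦6, 6↦3, 7↦9, 8↦2, 9↦4, 10↦4]  zeros at y ∈ ∅
  x = 6: [0↦4, 1↦2, 2↦9, 3↦3, 4↦6, 5↦7, 6↦6, 7↦3, 8↦9, 9↦2, 10↦4]  zeros at y ∈ ∅
  x = 7: [0↦8, 1↦8, 2↦6, 3↦2, 4↦7, 5↦10, 6↦0, 7↦10, 8↦7, 9↦2, 10↦6]  zeros at y ∈ {6}
  x = 8: [0↦3, 1↦5, 2↦5, 3↦3, 4↦10, 5↦4, 6↦7, 7↦8, 8↦7, 9↦4, 10↦10]  zeros at y ∈ ∅
  x = 9: [0↦0, 1↦4, 2↦6, 3↦6, 4↦4, 5↦0, 6↦5, 7↦8, 8↦9, 9↦8, 10↦5]  zeros at y ∈ {0, 5}
  x = 10: [0↦10, 1↦5, 2↦9, 3↦0, 4↦0, 5↦9, 6↦5, 7↦10, 8↦2, 9↦3, 10↦2]  zeros at y ∈ {3, 4}
Collecting zeros: affine points = {(0, 0), (0, 9), (1, 5), (1, 6), (2, 4), (2, 9), (4, 3), (7, 6), (9, 0), (9, 5), (10, 3), (10, 4)}.
Total count |C(F_11)_aff| = 12.


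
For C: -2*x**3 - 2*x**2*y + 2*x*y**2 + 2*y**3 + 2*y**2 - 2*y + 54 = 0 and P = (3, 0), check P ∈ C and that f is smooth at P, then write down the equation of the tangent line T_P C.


Tangent line at P: -54*x - 20*y + 162 = 0.

Step 1: f(3, 0) = 0, so P lies on C.
Step 2: partial derivatives
  f_x(x, y) = -6*x**2 - 4*x*y + 2*y**2, f_y(x, y) = -2*x**2 + 4*x*y + 6*y**2 + 4*y - 2.
  f_x(P) = -54, f_y(P) = -20 (gradient nonzero, so P is smooth).
Step 3: tangent line at P: -54·(x − 3) + -20·(y − 0) = 0.
Expanding: -54*x - 20*y + 162 = 0.


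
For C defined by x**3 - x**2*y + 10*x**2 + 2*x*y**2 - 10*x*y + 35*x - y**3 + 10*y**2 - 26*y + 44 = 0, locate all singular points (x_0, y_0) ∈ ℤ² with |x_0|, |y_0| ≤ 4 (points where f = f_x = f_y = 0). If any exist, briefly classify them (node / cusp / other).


Singular points: {(-3, 1)}; classification: cusp.

Compute partial derivatives:
  f_x = 3*x**2 - 2*x*y + 20*x + 2*y**2 - 10*y + 35.
  f_y = -x**2 + 4*x*y - 10*x - 3*y**2 + 20*y - 26.
Scan x_0 ∈ {−4, ..., 4}. For each x_0, f_y(x_0, y) is a polynomial in y; find its integer roots y ∈ {−4, ..., 4}, then test f_x and f at those candidates.
  x = -4: f_y(-4, y) = -3*y**2 + 4*y - 2; no integer root y with |y| ≤ 4.
  x = -3: f_y(-3, y) = -3*y**2 + 8*y - 5; vanishes at y ∈ {1}. (-3, 1): f_x = 0, f = 0 — SINGULAR.
  x = -2: f_y(-2, y) = -3*y**2 + 12*y - 10; no integer root y with |y| ≤ 4.
  x = -1: f_y(-1, y) = -3*y**2 + 16*y - 17; no integer root y with |y| ≤ 4.
  x = 0: f_y(0, y) = -3*y**2 + 20*y - 26; no integer root y with |y| ≤ 4.
  x = 1: f_y(1, y) = -3*y**2 + 24*y - 37; no integer root y with |y| ≤ 4.
  x = 2: f_y(2, y) = -3*y**2 + 28*y - 50; no integer root y with |y| ≤ 4.
  x = 3: f_y(3, y) = -3*y**2 + 32*y - 65; no integer root y with |y| ≤ 4.
  x = 4: f_y(4, y) = -3*y**2 + 36*y - 82; no integer root y with |y| ≤ 4.
Only singular point on the grid: (-3, 1).
Classify: substitute x = -3 + u, y = 1 + v and expand: f = u**3 - u**2*v + 2*u*v**2 - v**3 + v**2.
No constant or linear terms (consistent with a singular point). Quadratic part: v**2. Cubic part: u**3 - u**2*v + 2*u*v**2 - v**3.
The quadratic part v**2 is a perfect square, so there is a single (double) tangent line v = 0, i.e. y = 1. Restricting the cubic part to that line (v = 0) leaves u**3 ≠ 0, so f is not divisible by v and the branch is v² ≈ -u**3 to lowest order — this is a cusp.
Classification: cusp.


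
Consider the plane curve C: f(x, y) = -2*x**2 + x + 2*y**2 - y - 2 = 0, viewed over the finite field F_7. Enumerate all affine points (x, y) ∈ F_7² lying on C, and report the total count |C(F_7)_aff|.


Affine F_7-points: {(1, 5), (1, 6), (2, 1), (2, 3), (3, 5), (3, 6)}; count = 6.

For each of the 49 pairs (x, y) ∈ F_7², evaluate f(x, y) mod 7. Record the zeros.
  x = 0: [0↦5, 1↦6, 2↦4, 3↦6, 4↦5, 5↦1, 6↦1]  zeros at y ∈ ∅
  x = 1: [0↦4, 1↦5, 2↦3, 3↦5, 4↦4, 5↦0, 6↦0]  zeros at y ∈ {5, 6}
  x = 2: [0↦6, 1↦0, 2↦5, 3↦0, 4↦6, 5↦2, 6↦2]  zeros at y ∈ {1, 3}
  x = 3: [0↦4, 1↦5, 2↦3, 3↦5, 4↦4, 5↦0, 6↦0]  zeros at y ∈ {5, 6}
  x = 4: [0↦5, 1↦6, 2↦4, 3↦6, 4↦5, 5↦1, 6↦1]  zeros at y ∈ ∅
  x = 5: [0↦2, 1↦3, 2↦1, 3↦3, 4↦2, 5↦5, 6↦5]  zeros at y ∈ ∅
  x = 6: [0↦2, 1↦3, 2↦1, 3↦3, 4↦2, 5↦5, 6↦5]  zeros at y ∈ ∅
Collecting zeros: affine points = {(1, 5), (1, 6), (2, 1), (2, 3), (3, 5), (3, 6)}.
Total count |C(F_7)_aff| = 6.


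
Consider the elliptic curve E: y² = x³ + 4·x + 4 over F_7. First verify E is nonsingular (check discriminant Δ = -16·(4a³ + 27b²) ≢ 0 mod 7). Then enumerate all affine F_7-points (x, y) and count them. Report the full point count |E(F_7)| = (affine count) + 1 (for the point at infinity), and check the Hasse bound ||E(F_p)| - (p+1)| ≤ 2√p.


Affine points = {(0, 2), (0, 5), (1, 3), (1, 4), (3, 1), (3, 6), (4, 0), (5, 3), (5, 4)}; affine count = 9; |E(F_7)| = 10.

Discriminant check: Δ ∝ 4a³ + 27b² = 4·4³ + 27·4² = 4·64 + 27·16 ≡ 2 (mod 7). Nonzero ⇒ E is nonsingular.
For each x ∈ F_7, compute rhs = x³ + 4·x + 4 mod 7, then count y ∈ F_7 with y² ≡ rhs.
  x = 0: rhs = 4, matching y values: 2, 5 (2 points).
  x = 1: rhs = 2, matching y values: 3, 4 (2 points).
  x = 2: rhs = 6, matching y values: none (0 points).
  x = 3: rhs = 1, matching y values: 1, 6 (2 points).
  x = 4: rhs = 0, matching y values: 0 (1 points).
  x = 5: rhs = 2, matching y values: 3, 4 (2 points).
  x = 6: rhs = 6, matching y values: none (0 points).
Total affine count: 9.
Full point count |E(F_7)| = 9 + 1 = 10.
Hasse bound: |10 − (7+1)| = |2| = 2 ≤ 2√7 ≈ 5.2915 ✓.


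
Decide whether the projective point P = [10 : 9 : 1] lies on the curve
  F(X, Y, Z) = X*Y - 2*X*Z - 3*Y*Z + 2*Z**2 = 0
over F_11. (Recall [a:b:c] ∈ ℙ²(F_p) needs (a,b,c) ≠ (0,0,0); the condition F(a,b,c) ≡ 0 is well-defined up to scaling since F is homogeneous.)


F(10,9,1) ≡ 1 (mod 11); P is NOT on the curve.

Evaluate F(10, 9, 1) term-by-term (mod 11).
  X*Y ↦ 1·10·9·1 = 90
  -2*X*Z ↦ -2·10·1·1 = -20
  -3*Y*Z ↦ -3·1·9·1 = -27
  2*Z**2 ↦ 2·1·1·1 = 2
Sum: F(10, 9, 1) = (90) + (-20) + (-27) + (2) = 45.
Reducing mod 11: 45 ≡ 1 (mod 11).
Since F(a, b, c) ≡ 1 ≠ 0 (mod 11), P does NOT lie on the curve.


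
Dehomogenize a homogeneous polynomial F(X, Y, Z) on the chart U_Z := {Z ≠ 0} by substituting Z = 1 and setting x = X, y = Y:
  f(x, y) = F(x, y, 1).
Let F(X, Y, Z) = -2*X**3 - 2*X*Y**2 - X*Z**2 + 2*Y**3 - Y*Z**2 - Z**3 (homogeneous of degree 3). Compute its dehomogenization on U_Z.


f(x, y) = -2*x**3 - 2*x*y**2 - x + 2*y**3 - y - 1

On U_Z we set Z = 1. Each monomial c·X^i·Y^j·Z^k in F becomes c·x^i·y^j·1^k = c·x^i·y^j.
Substituting Z = 1: F(X, Y, 1) = -2*x**3 - 2*x*y**2 - x + 2*y**3 - y - 1.
Note: deg(f) ≤ deg(F) = 3; strict inequality happens when F is divisible by Z (lost terms).


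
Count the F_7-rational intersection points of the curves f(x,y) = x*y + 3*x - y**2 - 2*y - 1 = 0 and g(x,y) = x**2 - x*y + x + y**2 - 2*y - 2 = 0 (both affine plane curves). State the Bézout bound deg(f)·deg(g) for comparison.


Common zeros: {(5, 0), (6, 2)}; count = 2; Bézout bound = 4.

deg(f) = 2, deg(g) = 2, so Bézout bound = 4.
Scan x ∈ F_7. For each x, list the y ∈ F_7 with f(x, y) ≡ 0 and those with g(x, y) ≡ 0 (mod 7); the common zeros in that column are the intersection.
  x = 0: f ≡ 0 at y ∈ {6}; g ≡ 0 at y ∈ ∅; common: ∅.
  x = 1: f ≡ 0 at y ∈ {1, 5}; g ≡ 0 at y ∈ {0, 3}; common: ∅.
  x = 2: f ≡ 0 at y ∈ ∅; g ≡ 0 at y ∈ {2}; common: ∅.
  x = 3: f ≡ 0 at y ∈ ∅; g ≡ 0 at y ∈ ∅; common: ∅.
  x = 4: f ≡ 0 at y ∈ ∅; g ≡ 0 at y ∈ ∅; common: ∅.
  x = 5: f ≡ 0 at y ∈ {0, 3}; g ≡ 0 at y ∈ {0}; common: {0}.
  x = 6: f ≡ 0 at y ∈ {2}; g ≡ 0 at y ∈ {2, 6}; common: {2}.
Collecting: common zeros = {(5, 0), (6, 2)}, so the count is 2.
Comparison with the Bézout bound: 2 ≤ 4 = deg(f)·deg(g), as expected for curves with no common component (the affine F_7-count falls short of the bound because intersections may lie at infinity, over extension fields, or carry multiplicity).


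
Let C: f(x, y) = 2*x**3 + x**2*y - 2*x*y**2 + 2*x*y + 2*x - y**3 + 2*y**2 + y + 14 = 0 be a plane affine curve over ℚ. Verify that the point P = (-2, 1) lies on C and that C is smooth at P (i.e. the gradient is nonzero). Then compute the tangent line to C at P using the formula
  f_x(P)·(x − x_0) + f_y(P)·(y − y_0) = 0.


Tangent line at P: 22*x + 10*y + 34 = 0.

Step 1: f(-2, 1) = 0, so P lies on C.
Step 2: partial derivatives
  f_x(x, y) = 6*x**2 + 2*x*y - 2*y**2 + 2*y + 2, f_y(x, y) = x**2 - 4*x*y + 2*x - 3*y**2 + 4*y + 1.
  f_x(P) = 22, f_y(P) = 10 (gradient nonzero, so P is smooth).
Step 3: tangent line at P: 22·(x − -2) + 10·(y − 1) = 0.
Expanding: 22*x + 10*y + 34 = 0.


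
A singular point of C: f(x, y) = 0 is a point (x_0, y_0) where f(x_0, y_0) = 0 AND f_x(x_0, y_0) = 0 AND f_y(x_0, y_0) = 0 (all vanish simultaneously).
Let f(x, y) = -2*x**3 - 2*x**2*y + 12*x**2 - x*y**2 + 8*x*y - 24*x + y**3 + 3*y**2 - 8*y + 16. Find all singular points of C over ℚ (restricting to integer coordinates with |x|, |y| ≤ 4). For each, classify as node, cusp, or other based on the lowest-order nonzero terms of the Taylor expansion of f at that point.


Singular points: {(2, 0)}; classification: cusp.

Compute partial derivatives:
  f_x = -6*x**2 - 4*x*y + 24*x - y**2 + 8*y - 24.
  f_y = -2*x**2 - 2*x*y + 8*x + 3*y**2 + 6*y - 8.
Scan x_0 ∈ {−4, ..., 4}. For each x_0, f_y(x_0, y) is a polynomial in y; find its integer roots y ∈ {−4, ..., 4}, then test f_x and f at those candidates.
  x = -4: f_y(-4, y) = 3*y**2 + 14*y - 72; no integer root y with |y| ≤ 4.
  x = -3: f_y(-3, y) = 3*y**2 + 12*y - 50; no integer root y with |y| ≤ 4.
  x = -2: f_y(-2, y) = 3*y**2 + 10*y - 32; vanishes at y ∈ {2}. (-2, 2): f_x = -68 ≠ 0.
  x = -1: f_y(-1, y) = 3*y**2 + 8*y - 18; no integer root y with |y| ≤ 4.
  x = 0: f_y(0, y) = 3*y**2 + 6*y - 8; no integer root y with |y| ≤ 4.
  x = 1: f_y(1, y) = 3*y**2 + 4*y - 2; no integer root y with |y| ≤ 4.
  x = 2: f_y(2, y) = 3*y**2 + 2*y; vanishes at y ∈ {0}. (2, 0): f_x = 0, f = 0 — SINGULAR.
  x = 3: f_y(3, y) = 3*y**2 - 2; no integer root y with |y| ≤ 4.
  x = 4: f_y(4, y) = 3*y**2 - 2*y - 8; vanishes at y ∈ {2}. (4, 2): f_x = -44 ≠ 0.
Only singular point on the grid: (2, 0).
Classify: substitute x = 2 + u, y = 0 + v and expand: f = -2*u**3 - 2*u**2*v - u*v**2 + v**3 + v**2.
No constant or linear terms (consistent with a singular point). Quadratic part: v**2. Cubic part: -2*u**3 - 2*u**2*v - u*v**2 + v**3.
The quadratic part v**2 is a perfect square, so there is a single (double) tangent line v = 0, i.e. y = 0. Restricting the cubic part to that line (v = 0) leaves -2*u**3 ≠ 0, so f is not divisible by v and the branch is v² ≈ 2*u**3 to lowest order — this is a cusp.
Classification: cusp.


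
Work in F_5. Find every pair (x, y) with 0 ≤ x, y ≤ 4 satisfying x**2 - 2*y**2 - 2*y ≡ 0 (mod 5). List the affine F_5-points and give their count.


Affine F_5-points: {(0, 0), (0, 4), (2, 1), (2, 3), (3, 1), (3, 3)}; count = 6.

For each of the 25 pairs (x, y) ∈ F_5², evaluate f(x, y) mod 5. Record the zeros.
  x = 0: [0↦0, 1↦1, 2↦3, 3↦1, 4↦0]  zeros at y ∈ {0, 4}
  x = 1: [0↦1, 1↦2, 2↦4, 3↦2, 4↦1]  zeros at y ∈ ∅
  x = 2: [0↦4, 1↦0, 2↦2, 3↦0, 4↦4]  zeros at y ∈ {1, 3}
  x = 3: [0↦4, 1↦0, 2↦2, 3↦0, 4↦4]  zeros at y ∈ {1, 3}
  x = 4: [0↦1, 1↦2, 2↦4, 3↦2, 4↦1]  zeros at y ∈ ∅
Collecting zeros: affine points = {(0, 0), (0, 4), (2, 1), (2, 3), (3, 1), (3, 3)}.
Total count |C(F_5)_aff| = 6.


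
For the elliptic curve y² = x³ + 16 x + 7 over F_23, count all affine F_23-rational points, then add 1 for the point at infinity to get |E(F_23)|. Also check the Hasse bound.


Affine points = {(1, 1), (1, 22), (2, 1), (2, 22), (3, 6), (3, 17), (7, 5), (7, 18), (8, 7), (8, 16), (9, 11), (9, 12), (12, 8), (12, 15), (14, 10), (14, 13), (16, 9), (16, 14), (18, 3), (18, 20), (20, 1), (20, 22), (21, 6), (21, 17), (22, 6), (22, 17)}; affine count = 26; |E(F_23)| = 27.

Discriminant check: Δ ∝ 4a³ + 27b² = 4·16³ + 27·7² = 4·4096 + 27·49 ≡ 20 (mod 23). Nonzero ⇒ E is nonsingular.
For each x ∈ F_23, compute rhs = x³ + 16·x + 7 mod 23, then count y ∈ F_23 with y² ≡ rhs.
  x = 0: rhs = 7, matching y values: none (0 points).
  x = 1: rhs = 1, matching y values: 1, 22 (2 points).
  x = 2: rhs = 1, matching y values: 1, 22 (2 points).
  x = 3: rhs = 13, matching y values: 6, 17 (2 points).
  x = 4: rhs = 20, matching y values: none (0 points).
  x = 5: rhs = 5, matching y values: none (0 points).
  x = 6: rhs = 20, matching y values: none (0 points).
  x = 7: rhs = 2, matching y values: 5, 18 (2 points).
  x = 8: rhs = 3, matching y values: 7, 16 (2 points).
  x = 9: rhs = 6, matching y values: 11, 12 (2 points).
  x = 10: rhs = 17, matching y values: none (0 points).
  x = 11: rhs = 19, matching y values: none (0 points).
  x = 12: rhs = 18, matching y values: 8, 15 (2 points).
  x = 13: rhs = 20, matching y values: none (0 points).
  x = 14: rhs = 8, matching y values: 10, 13 (2 points).
  x = 15: rhs = 11, matching y values: none (0 points).
  x = 16: rhs = 12, matching y values: 9, 14 (2 points).
  x = 17: rhs = 17, matching y values: none (0 points).
  x = 18: rhs = 9, matching y values: 3, 20 (2 points).
  x = 19: rhs = 17, matching y values: none (0 points).
  x = 20: rhs = 1, matching y values: 1, 22 (2 points).
  x = 21: rhs = 13, matching y values: 6, 17 (2 points).
  x = 22: rhs = 13, matching y values: 6, 17 (2 points).
Total affine count: 26.
Full point count |E(F_23)| = 26 + 1 = 27.
Hasse bound: |27 − (23+1)| = |3| = 3 ≤ 2√23 ≈ 9.5917 ✓.


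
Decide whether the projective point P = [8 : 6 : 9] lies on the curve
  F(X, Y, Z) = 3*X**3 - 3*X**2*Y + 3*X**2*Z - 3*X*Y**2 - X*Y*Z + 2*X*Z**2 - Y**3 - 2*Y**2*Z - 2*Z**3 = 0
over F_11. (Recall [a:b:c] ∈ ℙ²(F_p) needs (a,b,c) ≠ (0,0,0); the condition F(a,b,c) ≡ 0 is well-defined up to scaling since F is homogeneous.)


F(8,6,9) ≡ 10 (mod 11); P is NOT on the curve.

Evaluate F(8, 6, 9) term-by-term (mod 11).
  3*X**3 ↦ 3·512·1·1 = 1536
  -3*X**2*Y ↦ -3·64·6·1 = -1152
  3*X**2*Z ↦ 3·64·1·9 = 1728
  -3*X*Y**2 ↦ -3·8·36·1 = -864
  -X*Y*Z ↦ -1·8·6·9 = -432
  2*X*Z**2 ↦ 2·8·1·81 = 1296
  -Y**3 ↦ -1·1·216·1 = -216
  -2*Y**2*Z ↦ -2·1·36·9 = -648
  -2*Z**3 ↦ -2·1·1·729 = -1458
Sum: F(8, 6, 9) = (1536) + (-1152) + (1728) + (-864) + (-432) + (1296) + (-216) + (-648) + (-1458) = -210.
Reducing mod 11: -210 ≡ 10 (mod 11).
Since F(a, b, c) ≡ 10 ≠ 0 (mod 11), P does NOT lie on the curve.


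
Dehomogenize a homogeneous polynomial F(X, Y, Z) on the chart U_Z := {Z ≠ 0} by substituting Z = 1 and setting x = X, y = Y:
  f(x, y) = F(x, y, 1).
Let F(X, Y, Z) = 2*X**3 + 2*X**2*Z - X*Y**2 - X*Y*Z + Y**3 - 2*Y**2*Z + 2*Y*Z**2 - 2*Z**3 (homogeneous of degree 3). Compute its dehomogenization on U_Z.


f(x, y) = 2*x**3 + 2*x**2 - x*y**2 - x*y + y**3 - 2*y**2 + 2*y - 2

On U_Z we set Z = 1. Each monomial c·X^i·Y^j·Z^k in F becomes c·x^i·y^j·1^k = c·x^i·y^j.
Substituting Z = 1: F(X, Y, 1) = 2*x**3 + 2*x**2 - x*y**2 - x*y + y**3 - 2*y**2 + 2*y - 2.
Note: deg(f) ≤ deg(F) = 3; strict inequality happens when F is divisible by Z (lost terms).


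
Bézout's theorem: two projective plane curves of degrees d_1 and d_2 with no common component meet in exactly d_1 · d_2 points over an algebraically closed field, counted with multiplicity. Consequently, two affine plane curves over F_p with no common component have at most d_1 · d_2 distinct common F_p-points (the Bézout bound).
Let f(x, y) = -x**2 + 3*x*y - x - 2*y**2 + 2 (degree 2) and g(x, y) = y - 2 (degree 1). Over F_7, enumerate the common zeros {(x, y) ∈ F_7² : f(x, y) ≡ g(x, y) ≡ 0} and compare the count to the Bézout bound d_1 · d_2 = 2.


Common zeros: {(2, 2), (3, 2)}; count = 2; Bézout bound = 2.

deg(f) = 2, deg(g) = 1, so Bézout bound = 2.
Scan x ∈ F_7. For each x, list the y ∈ F_7 with f(x, y) ≡ 0 and those with g(x, y) ≡ 0 (mod 7); the common zeros in that column are the intersection.
  x = 0: f ≡ 0 at y ∈ {1, 6}; g ≡ 0 at y ∈ {2}; common: ∅.
  x = 1: f ≡ 0 at y ∈ {0, 5}; g ≡ 0 at y ∈ {2}; common: ∅.
  x = 2: f ≡ 0 at y ∈ {1, 2}; g ≡ 0 at y ∈ {2}; common: {2}.
  x = 3: f ≡ 0 at y ∈ {2, 6}; g ≡ 0 at y ∈ {2}; common: {2}.
  x = 4: f ≡ 0 at y ∈ {3}; g ≡ 0 at y ∈ {2}; common: ∅.
  x = 5: f ≡ 0 at y ∈ {0, 4}; g ≡ 0 at y ∈ {2}; common: ∅.
  x = 6: f ≡ 0 at y ∈ {4, 5}; g ≡ 0 at y ∈ {2}; common: ∅.
Collecting: common zeros = {(2, 2), (3, 2)}, so the count is 2.
Comparison with the Bézout bound: 2 ≤ 2 = deg(f)·deg(g), as expected for curves with no common component (the bound is attained).


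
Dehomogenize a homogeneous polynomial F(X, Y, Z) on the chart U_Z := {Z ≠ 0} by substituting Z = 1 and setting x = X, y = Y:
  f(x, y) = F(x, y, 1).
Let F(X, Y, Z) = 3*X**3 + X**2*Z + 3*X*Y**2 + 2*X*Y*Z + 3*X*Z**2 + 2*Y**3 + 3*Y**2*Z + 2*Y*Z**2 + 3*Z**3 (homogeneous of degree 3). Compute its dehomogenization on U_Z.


f(x, y) = 3*x**3 + x**2 + 3*x*y**2 + 2*x*y + 3*x + 2*y**3 + 3*y**2 + 2*y + 3

On U_Z we set Z = 1. Each monomial c·X^i·Y^j·Z^k in F becomes c·x^i·y^j·1^k = c·x^i·y^j.
Substituting Z = 1: F(X, Y, 1) = 3*x**3 + x**2 + 3*x*y**2 + 2*x*y + 3*x + 2*y**3 + 3*y**2 + 2*y + 3.
Note: deg(f) ≤ deg(F) = 3; strict inequality happens when F is divisible by Z (lost terms).


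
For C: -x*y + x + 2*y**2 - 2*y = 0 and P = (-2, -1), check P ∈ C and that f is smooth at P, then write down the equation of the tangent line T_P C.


Tangent line at P: 2*x - 4*y = 0.

Step 1: f(-2, -1) = 0, so P lies on C.
Step 2: partial derivatives
  f_x(x, y) = 1 - y, f_y(x, y) = -x + 4*y - 2.
  f_x(P) = 2, f_y(P) = -4 (gradient nonzero, so P is smooth).
Step 3: tangent line at P: 2·(x − -2) + -4·(y − -1) = 0.
Expanding: 2*x - 4*y = 0.


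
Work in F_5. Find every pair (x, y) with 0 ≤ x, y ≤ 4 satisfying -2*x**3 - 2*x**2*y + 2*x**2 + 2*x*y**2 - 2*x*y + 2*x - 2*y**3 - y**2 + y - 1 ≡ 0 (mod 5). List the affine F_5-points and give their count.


Affine F_5-points: {(2, 0), (2, 1), (2, 3), (4, 2)}; count = 4.

For each of the 25 pairs (x, y) ∈ F_5², evaluate f(x, y) mod 5. Record the zeros.
  x = 0: [0↦4, 1↦2, 2↦1, 3↦4, 4↦4]  zeros at y ∈ ∅
  x = 1: [0↦1, 1↦2, 2↦3, 3↦2, 4↦2]  zeros at y ∈ ∅
  x = 2: [0↦0, 1↦0, 2↦4, 3↦0, 4↦1]  zeros at y ∈ {0, 1, 3}
  x = 3: [0↦4, 1↦4, 2↦2, 3↦1, 4↦4]  zeros at y ∈ ∅
  x = 4: [0↦1, 1↦2, 2↦0, 3↦3, 4↦4]  zeros at y ∈ {2}
Collecting zeros: affine points = {(2, 0), (2, 1), (2, 3), (4, 2)}.
Total count |C(F_5)_aff| = 4.


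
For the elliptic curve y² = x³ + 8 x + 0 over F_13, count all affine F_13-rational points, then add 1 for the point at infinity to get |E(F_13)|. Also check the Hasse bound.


Affine points = {(0, 0), (1, 3), (1, 10), (3, 5), (3, 8), (5, 3), (5, 10), (6, 2), (6, 11), (7, 3), (7, 10), (8, 2), (8, 11), (10, 1), (10, 12), (12, 2), (12, 11)}; affine count = 17; |E(F_13)| = 18.

Discriminant check: Δ ∝ 4a³ + 27b² = 4·8³ + 27·0² = 4·512 + 27·0 ≡ 7 (mod 13). Nonzero ⇒ E is nonsingular.
For each x ∈ F_13, compute rhs = x³ + 8·x + 0 mod 13, then count y ∈ F_13 with y² ≡ rhs.
  x = 0: rhs = 0, matching y values: 0 (1 points).
  x = 1: rhs = 9, matching y values: 3, 10 (2 points).
  x = 2: rhs = 11, matching y values: none (0 points).
  x = 3: rhs = 12, matching y values: 5, 8 (2 points).
  x = 4: rhs = 5, matching y values: none (0 points).
  x = 5: rhs = 9, matching y values: 3, 10 (2 points).
  x = 6: rhs = 4, matching y values: 2, 11 (2 points).
  x = 7: rhs = 9, matching y values: 3, 10 (2 points).
  x = 8: rhs = 4, matching y values: 2, 11 (2 points).
  x = 9: rhs = 8, matching y values: none (0 points).
  x = 10: rhs = 1, matching y values: 1, 12 (2 points).
  x = 11: rhs = 2, matching y values: none (0 points).
  x = 12: rhs = 4, matching y values: 2, 11 (2 points).
Total affine count: 17.
Full point count |E(F_13)| = 17 + 1 = 18.
Hasse bound: |18 − (13+1)| = |4| = 4 ≤ 2√13 ≈ 7.2111 ✓.


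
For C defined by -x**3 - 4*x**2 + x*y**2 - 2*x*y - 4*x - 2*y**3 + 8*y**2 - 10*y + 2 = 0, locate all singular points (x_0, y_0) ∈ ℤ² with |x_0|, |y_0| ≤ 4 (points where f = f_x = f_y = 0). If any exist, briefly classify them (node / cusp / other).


Singular points: {(-1, 1)}; classification: node.

Compute partial derivatives:
  f_x = -3*x**2 - 8*x + y**2 - 2*y - 4.
  f_y = 2*x*y - 2*x - 6*y**2 + 16*y - 10.
Scan x_0 ∈ {−4, ..., 4}. For each x_0, f_y(x_0, y) is a polynomial in y; find its integer roots y ∈ {−4, ..., 4}, then test f_x and f at those candidates.
  x = -4: f_y(-4, y) = -6*y**2 + 8*y - 2; vanishes at y ∈ {1}. (-4, 1): f_x = -21 ≠ 0.
  x = -3: f_y(-3, y) = -6*y**2 + 10*y - 4; vanishes at y ∈ {1}. (-3, 1): f_x = -8 ≠ 0.
  x = -2: f_y(-2, y) = -6*y**2 + 12*y - 6; vanishes at y ∈ {1}. (-2, 1): f_x = -1 ≠ 0.
  x = -1: f_y(-1, y) = -6*y**2 + 14*y - 8; vanishes at y ∈ {1}. (-1, 1): f_x = 0, f = 0 — SINGULAR.
  x = 0: f_y(0, y) = -6*y**2 + 16*y - 10; vanishes at y ∈ {1}. (0, 1): f_x = -5 ≠ 0.
  x = 1: f_y(1, y) = -6*y**2 + 18*y - 12; vanishes at y ∈ {1, 2}. (1, 1): f_x = -16 ≠ 0; (1, 2): f_x = -15 ≠ 0.
  x = 2: f_y(2, y) = -6*y**2 + 20*y - 14; vanishes at y ∈ {1}. (2, 1): f_x = -33 ≠ 0.
  x = 3: f_y(3, y) = -6*y**2 + 22*y - 16; vanishes at y ∈ {1}. (3, 1): f_x = -56 ≠ 0.
  x = 4: f_y(4, y) = -6*y**2 + 24*y - 18; vanishes at y ∈ {1, 3}. (4, 1): f_x = -85 ≠ 0; (4, 3): f_x = -81 ≠ 0.
Only singular point on the grid: (-1, 1).
Classify: substitute x = -1 + u, y = 1 + v and expand: f = -u**3 - u**2 + u*v**2 - 2*v**3 + v**2.
No constant or linear terms (consistent with a singular point). Quadratic part: -u**2 + v**2. Cubic part: -u**3 + u*v**2 - 2*v**3.
The quadratic part v**2 - u**2 = (v − u)(v + u) splits into two distinct linear factors, so there are two distinct tangent lines y − 1 = ±(x − -1) — this is a node (ordinary double point).
Classification: node.


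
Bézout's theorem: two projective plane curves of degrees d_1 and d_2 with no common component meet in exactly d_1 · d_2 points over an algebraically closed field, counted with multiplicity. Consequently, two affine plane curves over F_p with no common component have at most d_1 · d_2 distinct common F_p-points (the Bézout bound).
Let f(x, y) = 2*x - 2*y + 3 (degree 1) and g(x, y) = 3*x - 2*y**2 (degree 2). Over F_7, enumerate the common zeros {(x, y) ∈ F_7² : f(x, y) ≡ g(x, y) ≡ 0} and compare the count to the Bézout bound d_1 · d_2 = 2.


Common zeros: {(3, 1), (6, 4)}; count = 2; Bézout bound = 2.

deg(f) = 1, deg(g) = 2, so Bézout bound = 2.
Scan x ∈ F_7. For each x, list the y ∈ F_7 with f(x, y) ≡ 0 and those with g(x, y) ≡ 0 (mod 7); the common zeros in that column are the intersection.
  x = 0: f ≡ 0 at y ∈ {5}; g ≡ 0 at y ∈ {0}; common: ∅.
  x = 1: f ≡ 0 at y ∈ {6}; g ≡ 0 at y ∈ ∅; common: ∅.
  x = 2: f ≡ 0 at y ∈ {0}; g ≡ 0 at y ∈ ∅; common: ∅.
  x = 3: f ≡ 0 at y ∈ {1}; g ≡ 0 at y ∈ {1, 6}; common: {1}.
  x = 4: f ≡ 0 at y ∈ {2}; g ≡ 0 at y ∈ ∅; common: ∅.
  x = 5: f ≡ 0 at y ∈ {3}; g ≡ 0 at y ∈ {2, 5}; common: ∅.
  x = 6: f ≡ 0 at y ∈ {4}; g ≡ 0 at y ∈ {3, 4}; common: {4}.
Collecting: common zeros = {(3, 1), (6, 4)}, so the count is 2.
Comparison with the Bézout bound: 2 ≤ 2 = deg(f)·deg(g), as expected for curves with no common component (the bound is attained).


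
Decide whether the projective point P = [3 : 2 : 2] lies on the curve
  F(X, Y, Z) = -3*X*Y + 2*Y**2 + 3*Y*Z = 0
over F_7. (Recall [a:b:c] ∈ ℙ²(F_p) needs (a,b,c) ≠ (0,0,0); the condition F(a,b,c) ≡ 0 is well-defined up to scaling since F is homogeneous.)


F(3,2,2) ≡ 2 (mod 7); P is NOT on the curve.

Evaluate F(3, 2, 2) term-by-term (mod 7).
  -3*X*Y ↦ -3·3·2·1 = -18
  2*Y**2 ↦ 2·1·4·1 = 8
  3*Y*Z ↦ 3·1·2·2 = 12
Sum: F(3, 2, 2) = (-18) + (8) + (12) = 2.
Reducing mod 7: 2 ≡ 2 (mod 7).
Since F(a, b, c) ≡ 2 ≠ 0 (mod 7), P does NOT lie on the curve.


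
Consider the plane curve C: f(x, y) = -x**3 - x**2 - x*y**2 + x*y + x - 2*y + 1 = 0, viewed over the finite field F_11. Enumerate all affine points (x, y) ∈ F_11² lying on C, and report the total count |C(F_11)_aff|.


Affine F_11-points: {(0, 6), (1, 0), (1, 10), (2, 1), (2, 10), (4, 1), (4, 5), (5, 8), (7, 8), (7, 10), (8, 4), (8, 5), (9, 5), (9, 8), (10, 0), (10, 3)}; count = 16.

For each of the 121 pairs (x, y) ∈ F_11², evaluate f(x, y) mod 11. Record the zeros.
  x = 0: [0↦1, 1↦10, 2↦8, 3↦6, 4↦4, 5↦2, 6↦0, 7↦9, 8↦7, 9↦5, 10↦3]  zeros at y ∈ {6}
  x = 1: [0↦0, 1↦9, 2↦5, 3↦10, 4↦2, 5↦3, 6↦2, 7↦10, 8↦5, 9↦9, 10↦0]  zeros at y ∈ {0, 10}
  x = 2: [0↦2, 1↦0, 2↦5, 3↦6, 4↦3, 5↦7, 6↦7, 7↦3, 8↦6, 9↦5, 10↦0]  zeros at y ∈ {1, 10}
  x = 3: [0↦1, 1↦10, 2↦2, 3↦10, 4↦1, 5↦8, 6↦9, 7↦4, 8↦4, 9↦9, 10↦8]  zeros at y ∈ ∅
  x = 4: [0↦2, 1↦0, 2↦1, 3↦5, 4↦1, 5↦0, 6↦2, 7↦7, 8↦4, 9↦4, 10↦7]  zeros at y ∈ {1, 5}
  x = 5: [0↦10, 1↦8, 2↦7, 3↦7, 4↦8, 5↦10, 6↦2, 7↦6, 8↦0, 9↦6, 10↦2]  zeros at y ∈ {8}
  x = 6: [0↦8, 1↦6, 2↦3, 3↦10, 4↦5, 5↦10, 6↦3, 7↦6, 8↦8, 9↦9, 10↦9]  zeros at y ∈ ∅
  x = 7: [0↦1, 1↦10, 2↦5, 3↦8, 4↦8, 5↦5, 6↦10, 7↦1, 8↦0, 9↦7, 10↦0]  zeros at y ∈ {8, 10}
  x = 8: [0↦5, 1↦3, 2↦7, 3↦6, 4↦0, 5↦0, 6↦6, 7↦7, 8↦3, 9↦5, 10↦2]  zeros at y ∈ {4, 5}
  x = 9: [0↦3, 1↦1, 2↦3, 3↦9, 4↦8, 5↦0, 6↦7, 7↦7, 8↦0, 9↦8, 10↦9]  zeros at y ∈ {5, 8}
  x = 10: [0↦0, 1↦9, 2↦9, 3↦0, 4↦4, 5↦10, 6↦7, 7↦6, 8↦7, 9↦10, 10↦4]  zeros at y ∈ {0, 3}
Collecting zeros: affine points = {(0, 6), (1, 0), (1, 10), (2, 1), (2, 10), (4, 1), (4, 5), (5, 8), (7, 8), (7, 10), (8, 4), (8, 5), (9, 5), (9, 8), (10, 0), (10, 3)}.
Total count |C(F_11)_aff| = 16.
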